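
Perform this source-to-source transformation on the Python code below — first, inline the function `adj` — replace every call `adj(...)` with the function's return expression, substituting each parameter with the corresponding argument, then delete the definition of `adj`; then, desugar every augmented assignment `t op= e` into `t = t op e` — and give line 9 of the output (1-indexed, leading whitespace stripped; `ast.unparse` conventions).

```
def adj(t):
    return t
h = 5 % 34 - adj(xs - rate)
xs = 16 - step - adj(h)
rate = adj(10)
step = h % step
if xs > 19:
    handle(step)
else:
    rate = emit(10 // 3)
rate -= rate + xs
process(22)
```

rate = rate - (rate + xs)

Transformed code:
h = 5 % 34 - (xs - rate)
xs = 16 - step - h
rate = 10
step = h % step
if xs > 19:
    handle(step)
else:
    rate = emit(10 // 3)
rate = rate - (rate + xs)
process(22)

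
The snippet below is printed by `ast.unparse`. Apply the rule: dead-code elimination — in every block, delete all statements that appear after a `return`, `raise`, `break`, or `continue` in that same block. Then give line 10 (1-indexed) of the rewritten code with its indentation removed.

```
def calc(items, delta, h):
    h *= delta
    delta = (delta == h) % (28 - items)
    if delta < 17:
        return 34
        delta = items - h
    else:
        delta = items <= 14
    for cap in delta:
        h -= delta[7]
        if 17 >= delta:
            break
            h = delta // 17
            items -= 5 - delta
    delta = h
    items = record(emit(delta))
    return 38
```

Transformed code:
def calc(items, delta, h):
    h *= delta
    delta = (delta == h) % (28 - items)
    if delta < 17:
        return 34
    else:
        delta = items <= 14
    for cap in delta:
        h -= delta[7]
        if 17 >= delta:
            break
    delta = h
    items = record(emit(delta))
    return 38

if 17 >= delta:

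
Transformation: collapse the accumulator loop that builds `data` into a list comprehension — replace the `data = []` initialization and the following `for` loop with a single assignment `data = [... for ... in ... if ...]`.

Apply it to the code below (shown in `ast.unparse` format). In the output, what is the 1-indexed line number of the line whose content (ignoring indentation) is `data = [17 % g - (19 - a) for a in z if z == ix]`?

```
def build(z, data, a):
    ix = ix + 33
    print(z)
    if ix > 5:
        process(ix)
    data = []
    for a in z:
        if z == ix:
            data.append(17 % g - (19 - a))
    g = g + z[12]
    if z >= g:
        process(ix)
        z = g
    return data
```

Transformed code:
def build(z, data, a):
    ix = ix + 33
    print(z)
    if ix > 5:
        process(ix)
    data = [17 % g - (19 - a) for a in z if z == ix]
    g = g + z[12]
    if z >= g:
        process(ix)
        z = g
    return data

6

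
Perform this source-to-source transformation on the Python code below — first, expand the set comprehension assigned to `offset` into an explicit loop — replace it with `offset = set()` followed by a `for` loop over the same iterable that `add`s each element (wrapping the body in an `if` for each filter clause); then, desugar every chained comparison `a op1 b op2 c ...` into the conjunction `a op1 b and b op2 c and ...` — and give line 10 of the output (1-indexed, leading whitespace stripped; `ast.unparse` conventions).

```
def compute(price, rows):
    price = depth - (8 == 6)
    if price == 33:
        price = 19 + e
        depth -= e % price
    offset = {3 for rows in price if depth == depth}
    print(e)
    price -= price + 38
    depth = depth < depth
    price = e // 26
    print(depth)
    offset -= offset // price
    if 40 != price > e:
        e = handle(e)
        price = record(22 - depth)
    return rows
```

print(e)

Transformed code:
def compute(price, rows):
    price = depth - (8 == 6)
    if price == 33:
        price = 19 + e
        depth -= e % price
    offset = set()
    for rows in price:
        if depth == depth:
            offset.add(3)
    print(e)
    price -= price + 38
    depth = depth < depth
    price = e // 26
    print(depth)
    offset -= offset // price
    if 40 != price and price > e:
        e = handle(e)
        price = record(22 - depth)
    return rows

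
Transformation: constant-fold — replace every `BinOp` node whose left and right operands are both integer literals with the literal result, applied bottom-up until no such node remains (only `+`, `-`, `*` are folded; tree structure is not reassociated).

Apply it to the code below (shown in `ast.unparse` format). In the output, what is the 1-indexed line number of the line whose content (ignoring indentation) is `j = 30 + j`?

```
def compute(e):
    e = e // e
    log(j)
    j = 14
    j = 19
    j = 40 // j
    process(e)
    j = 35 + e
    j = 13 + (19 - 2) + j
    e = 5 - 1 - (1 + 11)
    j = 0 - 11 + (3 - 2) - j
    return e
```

9

Transformed code:
def compute(e):
    e = e // e
    log(j)
    j = 14
    j = 19
    j = 40 // j
    process(e)
    j = 35 + e
    j = 30 + j
    e = -8
    j = -10 - j
    return e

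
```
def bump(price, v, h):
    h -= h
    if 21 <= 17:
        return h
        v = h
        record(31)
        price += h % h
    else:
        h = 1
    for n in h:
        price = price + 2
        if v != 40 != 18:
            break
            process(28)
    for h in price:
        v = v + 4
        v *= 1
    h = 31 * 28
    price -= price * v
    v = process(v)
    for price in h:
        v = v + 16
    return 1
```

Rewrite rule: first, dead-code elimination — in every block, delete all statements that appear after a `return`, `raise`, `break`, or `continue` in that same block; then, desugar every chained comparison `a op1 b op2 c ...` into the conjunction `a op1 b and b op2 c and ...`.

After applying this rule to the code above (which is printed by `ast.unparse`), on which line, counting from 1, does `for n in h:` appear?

Transformed code:
def bump(price, v, h):
    h -= h
    if 21 <= 17:
        return h
    else:
        h = 1
    for n in h:
        price = price + 2
        if v != 40 and 40 != 18:
            break
    for h in price:
        v = v + 4
        v *= 1
    h = 31 * 28
    price -= price * v
    v = process(v)
    for price in h:
        v = v + 16
    return 1

7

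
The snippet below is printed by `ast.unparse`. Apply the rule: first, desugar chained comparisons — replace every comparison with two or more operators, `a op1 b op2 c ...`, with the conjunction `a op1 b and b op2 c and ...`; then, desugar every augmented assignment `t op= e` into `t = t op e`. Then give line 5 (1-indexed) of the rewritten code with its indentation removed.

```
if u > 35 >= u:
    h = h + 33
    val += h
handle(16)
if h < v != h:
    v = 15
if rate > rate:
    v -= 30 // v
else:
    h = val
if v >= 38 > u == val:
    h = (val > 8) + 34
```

Transformed code:
if u > 35 and 35 >= u:
    h = h + 33
    val = val + h
handle(16)
if h < v and v != h:
    v = 15
if rate > rate:
    v = v - 30 // v
else:
    h = val
if v >= 38 and 38 > u and (u == val):
    h = (val > 8) + 34

if h < v and v != h:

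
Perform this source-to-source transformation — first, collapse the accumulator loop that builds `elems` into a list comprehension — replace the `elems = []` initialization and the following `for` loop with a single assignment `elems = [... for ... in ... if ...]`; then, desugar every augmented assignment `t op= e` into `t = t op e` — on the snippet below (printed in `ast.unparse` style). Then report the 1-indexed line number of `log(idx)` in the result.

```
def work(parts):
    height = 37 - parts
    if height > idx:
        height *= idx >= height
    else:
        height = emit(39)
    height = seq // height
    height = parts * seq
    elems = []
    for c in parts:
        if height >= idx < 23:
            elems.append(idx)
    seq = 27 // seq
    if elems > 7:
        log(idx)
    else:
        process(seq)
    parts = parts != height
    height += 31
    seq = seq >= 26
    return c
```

12

Transformed code:
def work(parts):
    height = 37 - parts
    if height > idx:
        height = height * (idx >= height)
    else:
        height = emit(39)
    height = seq // height
    height = parts * seq
    elems = [idx for c in parts if height >= idx < 23]
    seq = 27 // seq
    if elems > 7:
        log(idx)
    else:
        process(seq)
    parts = parts != height
    height = height + 31
    seq = seq >= 26
    return c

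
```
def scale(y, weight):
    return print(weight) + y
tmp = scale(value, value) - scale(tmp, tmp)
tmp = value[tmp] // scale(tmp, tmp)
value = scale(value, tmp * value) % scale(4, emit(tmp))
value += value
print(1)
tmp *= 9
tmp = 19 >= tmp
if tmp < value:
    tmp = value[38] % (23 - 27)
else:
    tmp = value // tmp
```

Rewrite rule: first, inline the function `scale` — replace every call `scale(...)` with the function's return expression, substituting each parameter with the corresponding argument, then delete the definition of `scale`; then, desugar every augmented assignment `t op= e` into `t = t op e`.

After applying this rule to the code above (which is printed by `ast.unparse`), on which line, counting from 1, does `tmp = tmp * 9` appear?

6

Transformed code:
tmp = print(value) + value - (print(tmp) + tmp)
tmp = value[tmp] // (print(tmp) + tmp)
value = (print(tmp * value) + value) % (print(emit(tmp)) + 4)
value = value + value
print(1)
tmp = tmp * 9
tmp = 19 >= tmp
if tmp < value:
    tmp = value[38] % (23 - 27)
else:
    tmp = value // tmp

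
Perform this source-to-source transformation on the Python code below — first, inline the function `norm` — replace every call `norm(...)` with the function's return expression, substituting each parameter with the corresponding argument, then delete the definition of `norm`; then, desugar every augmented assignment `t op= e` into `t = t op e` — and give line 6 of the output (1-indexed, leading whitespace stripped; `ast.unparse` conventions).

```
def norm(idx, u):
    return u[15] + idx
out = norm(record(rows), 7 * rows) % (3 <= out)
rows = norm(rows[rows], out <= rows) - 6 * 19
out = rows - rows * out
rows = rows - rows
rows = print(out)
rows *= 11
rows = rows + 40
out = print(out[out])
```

rows = rows * 11

Transformed code:
out = ((7 * rows)[15] + record(rows)) % (3 <= out)
rows = (out <= rows)[15] + rows[rows] - 6 * 19
out = rows - rows * out
rows = rows - rows
rows = print(out)
rows = rows * 11
rows = rows + 40
out = print(out[out])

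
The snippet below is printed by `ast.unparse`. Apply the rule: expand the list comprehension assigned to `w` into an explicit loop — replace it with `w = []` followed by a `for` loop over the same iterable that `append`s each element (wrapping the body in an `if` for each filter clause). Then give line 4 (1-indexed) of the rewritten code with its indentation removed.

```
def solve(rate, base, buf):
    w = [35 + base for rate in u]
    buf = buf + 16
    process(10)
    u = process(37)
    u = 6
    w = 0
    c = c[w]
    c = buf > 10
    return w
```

w.append(35 + base)

Transformed code:
def solve(rate, base, buf):
    w = []
    for rate in u:
        w.append(35 + base)
    buf = buf + 16
    process(10)
    u = process(37)
    u = 6
    w = 0
    c = c[w]
    c = buf > 10
    return w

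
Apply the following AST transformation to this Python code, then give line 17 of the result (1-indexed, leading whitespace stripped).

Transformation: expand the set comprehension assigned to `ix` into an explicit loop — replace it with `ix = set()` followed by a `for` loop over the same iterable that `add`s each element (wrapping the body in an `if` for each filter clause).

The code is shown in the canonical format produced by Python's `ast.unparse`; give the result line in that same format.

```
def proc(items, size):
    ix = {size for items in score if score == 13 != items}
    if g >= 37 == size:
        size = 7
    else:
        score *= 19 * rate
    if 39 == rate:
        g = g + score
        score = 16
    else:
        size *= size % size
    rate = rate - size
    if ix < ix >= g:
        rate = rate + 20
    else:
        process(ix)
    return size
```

Transformed code:
def proc(items, size):
    ix = set()
    for items in score:
        if score == 13 != items:
            ix.add(size)
    if g >= 37 == size:
        size = 7
    else:
        score *= 19 * rate
    if 39 == rate:
        g = g + score
        score = 16
    else:
        size *= size % size
    rate = rate - size
    if ix < ix >= g:
        rate = rate + 20
    else:
        process(ix)
    return size

rate = rate + 20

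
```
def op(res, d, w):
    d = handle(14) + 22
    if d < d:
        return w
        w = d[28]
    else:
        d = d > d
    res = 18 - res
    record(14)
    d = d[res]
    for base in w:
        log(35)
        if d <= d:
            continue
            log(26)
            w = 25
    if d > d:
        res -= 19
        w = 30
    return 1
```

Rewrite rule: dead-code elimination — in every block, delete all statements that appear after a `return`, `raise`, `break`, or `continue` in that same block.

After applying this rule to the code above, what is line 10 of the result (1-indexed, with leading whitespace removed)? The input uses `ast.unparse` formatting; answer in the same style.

for base in w:

Transformed code:
def op(res, d, w):
    d = handle(14) + 22
    if d < d:
        return w
    else:
        d = d > d
    res = 18 - res
    record(14)
    d = d[res]
    for base in w:
        log(35)
        if d <= d:
            continue
    if d > d:
        res -= 19
        w = 30
    return 1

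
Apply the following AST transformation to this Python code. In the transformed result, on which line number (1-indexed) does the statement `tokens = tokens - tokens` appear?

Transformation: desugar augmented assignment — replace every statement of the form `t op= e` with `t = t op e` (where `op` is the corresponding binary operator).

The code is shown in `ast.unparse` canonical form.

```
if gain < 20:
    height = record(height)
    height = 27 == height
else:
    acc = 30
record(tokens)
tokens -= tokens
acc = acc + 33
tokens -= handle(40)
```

Transformed code:
if gain < 20:
    height = record(height)
    height = 27 == height
else:
    acc = 30
record(tokens)
tokens = tokens - tokens
acc = acc + 33
tokens = tokens - handle(40)

7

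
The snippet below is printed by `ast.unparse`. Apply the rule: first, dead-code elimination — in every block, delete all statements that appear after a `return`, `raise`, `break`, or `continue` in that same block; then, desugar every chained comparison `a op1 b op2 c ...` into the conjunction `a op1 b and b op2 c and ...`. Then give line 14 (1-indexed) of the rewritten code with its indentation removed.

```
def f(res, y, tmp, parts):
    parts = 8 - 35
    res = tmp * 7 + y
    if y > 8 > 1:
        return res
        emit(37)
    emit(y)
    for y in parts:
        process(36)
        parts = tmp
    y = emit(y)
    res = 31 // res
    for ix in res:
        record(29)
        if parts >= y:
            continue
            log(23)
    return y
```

if parts >= y:

Transformed code:
def f(res, y, tmp, parts):
    parts = 8 - 35
    res = tmp * 7 + y
    if y > 8 and 8 > 1:
        return res
    emit(y)
    for y in parts:
        process(36)
        parts = tmp
    y = emit(y)
    res = 31 // res
    for ix in res:
        record(29)
        if parts >= y:
            continue
    return y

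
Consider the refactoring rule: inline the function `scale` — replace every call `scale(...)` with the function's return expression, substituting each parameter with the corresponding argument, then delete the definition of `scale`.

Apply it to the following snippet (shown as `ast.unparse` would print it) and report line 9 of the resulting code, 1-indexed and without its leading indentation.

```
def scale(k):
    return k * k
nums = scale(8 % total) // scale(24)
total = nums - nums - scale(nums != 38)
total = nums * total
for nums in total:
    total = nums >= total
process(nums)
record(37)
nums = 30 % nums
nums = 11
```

Transformed code:
nums = 8 % total * (8 % total) // (24 * 24)
total = nums - nums - (nums != 38) * (nums != 38)
total = nums * total
for nums in total:
    total = nums >= total
process(nums)
record(37)
nums = 30 % nums
nums = 11

nums = 11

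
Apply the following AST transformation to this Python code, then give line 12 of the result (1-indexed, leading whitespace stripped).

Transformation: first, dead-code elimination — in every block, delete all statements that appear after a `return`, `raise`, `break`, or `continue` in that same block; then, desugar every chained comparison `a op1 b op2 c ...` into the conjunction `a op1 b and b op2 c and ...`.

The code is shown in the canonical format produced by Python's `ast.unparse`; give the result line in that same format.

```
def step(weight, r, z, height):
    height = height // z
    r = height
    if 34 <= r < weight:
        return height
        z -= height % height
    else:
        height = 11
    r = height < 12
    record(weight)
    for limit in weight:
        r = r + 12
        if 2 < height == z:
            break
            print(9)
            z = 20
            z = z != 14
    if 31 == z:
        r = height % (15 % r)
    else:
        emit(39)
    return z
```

if 2 < height and height == z:

Transformed code:
def step(weight, r, z, height):
    height = height // z
    r = height
    if 34 <= r and r < weight:
        return height
    else:
        height = 11
    r = height < 12
    record(weight)
    for limit in weight:
        r = r + 12
        if 2 < height and height == z:
            break
    if 31 == z:
        r = height % (15 % r)
    else:
        emit(39)
    return z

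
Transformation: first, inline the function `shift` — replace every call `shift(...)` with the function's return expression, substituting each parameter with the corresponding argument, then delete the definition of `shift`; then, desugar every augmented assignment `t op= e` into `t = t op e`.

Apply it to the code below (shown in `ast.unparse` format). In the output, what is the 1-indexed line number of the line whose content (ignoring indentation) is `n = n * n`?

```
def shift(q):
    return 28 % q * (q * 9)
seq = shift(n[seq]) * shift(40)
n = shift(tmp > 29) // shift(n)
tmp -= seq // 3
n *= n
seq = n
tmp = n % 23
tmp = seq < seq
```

Transformed code:
seq = 28 % n[seq] * (n[seq] * 9) * (28 % 40 * (40 * 9))
n = 28 % (tmp > 29) * ((tmp > 29) * 9) // (28 % n * (n * 9))
tmp = tmp - seq // 3
n = n * n
seq = n
tmp = n % 23
tmp = seq < seq

4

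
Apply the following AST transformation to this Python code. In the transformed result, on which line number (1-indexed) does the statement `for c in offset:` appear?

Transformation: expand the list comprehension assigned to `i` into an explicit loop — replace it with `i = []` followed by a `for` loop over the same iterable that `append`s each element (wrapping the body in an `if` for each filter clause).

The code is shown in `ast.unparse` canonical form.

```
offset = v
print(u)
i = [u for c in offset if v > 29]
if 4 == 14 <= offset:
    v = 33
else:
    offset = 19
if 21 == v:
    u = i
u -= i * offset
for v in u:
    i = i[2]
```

Transformed code:
offset = v
print(u)
i = []
for c in offset:
    if v > 29:
        i.append(u)
if 4 == 14 <= offset:
    v = 33
else:
    offset = 19
if 21 == v:
    u = i
u -= i * offset
for v in u:
    i = i[2]

4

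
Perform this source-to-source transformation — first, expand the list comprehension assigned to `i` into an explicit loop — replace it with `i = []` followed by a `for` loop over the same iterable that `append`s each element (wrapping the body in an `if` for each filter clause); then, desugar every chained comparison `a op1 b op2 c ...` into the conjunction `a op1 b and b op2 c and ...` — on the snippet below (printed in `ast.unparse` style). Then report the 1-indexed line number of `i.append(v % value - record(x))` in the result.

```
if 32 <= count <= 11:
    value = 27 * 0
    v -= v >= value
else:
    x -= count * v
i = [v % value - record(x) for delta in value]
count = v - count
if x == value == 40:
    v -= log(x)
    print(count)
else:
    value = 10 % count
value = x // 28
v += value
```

Transformed code:
if 32 <= count and count <= 11:
    value = 27 * 0
    v -= v >= value
else:
    x -= count * v
i = []
for delta in value:
    i.append(v % value - record(x))
count = v - count
if x == value and value == 40:
    v -= log(x)
    print(count)
else:
    value = 10 % count
value = x // 28
v += value

8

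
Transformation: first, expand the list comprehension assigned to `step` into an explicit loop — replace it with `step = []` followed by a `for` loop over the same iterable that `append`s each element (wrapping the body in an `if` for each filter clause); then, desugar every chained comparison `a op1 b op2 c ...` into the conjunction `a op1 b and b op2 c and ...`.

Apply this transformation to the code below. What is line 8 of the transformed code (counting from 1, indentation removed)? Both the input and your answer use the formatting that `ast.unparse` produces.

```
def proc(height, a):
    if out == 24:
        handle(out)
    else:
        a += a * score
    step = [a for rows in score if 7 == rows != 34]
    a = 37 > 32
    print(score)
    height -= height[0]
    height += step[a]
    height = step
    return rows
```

Transformed code:
def proc(height, a):
    if out == 24:
        handle(out)
    else:
        a += a * score
    step = []
    for rows in score:
        if 7 == rows and rows != 34:
            step.append(a)
    a = 37 > 32
    print(score)
    height -= height[0]
    height += step[a]
    height = step
    return rows

if 7 == rows and rows != 34:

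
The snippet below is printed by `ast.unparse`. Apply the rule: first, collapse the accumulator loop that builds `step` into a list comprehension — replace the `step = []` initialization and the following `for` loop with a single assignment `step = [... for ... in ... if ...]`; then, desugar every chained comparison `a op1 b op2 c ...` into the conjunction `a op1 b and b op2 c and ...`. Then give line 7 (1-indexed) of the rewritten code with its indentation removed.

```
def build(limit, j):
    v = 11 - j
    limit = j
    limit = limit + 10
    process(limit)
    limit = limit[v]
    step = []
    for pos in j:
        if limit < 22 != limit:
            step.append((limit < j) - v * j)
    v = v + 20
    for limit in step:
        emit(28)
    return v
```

step = [(limit < j) - v * j for pos in j if limit < 22 and 22 != limit]

Transformed code:
def build(limit, j):
    v = 11 - j
    limit = j
    limit = limit + 10
    process(limit)
    limit = limit[v]
    step = [(limit < j) - v * j for pos in j if limit < 22 and 22 != limit]
    v = v + 20
    for limit in step:
        emit(28)
    return v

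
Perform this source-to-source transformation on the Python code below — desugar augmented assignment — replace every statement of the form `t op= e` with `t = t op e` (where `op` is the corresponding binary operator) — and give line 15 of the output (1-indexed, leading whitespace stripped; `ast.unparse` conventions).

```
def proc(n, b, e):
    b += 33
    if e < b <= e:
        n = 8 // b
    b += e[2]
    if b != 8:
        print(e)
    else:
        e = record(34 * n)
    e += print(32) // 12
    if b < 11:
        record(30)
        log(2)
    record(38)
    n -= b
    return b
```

n = n - b

Transformed code:
def proc(n, b, e):
    b = b + 33
    if e < b <= e:
        n = 8 // b
    b = b + e[2]
    if b != 8:
        print(e)
    else:
        e = record(34 * n)
    e = e + print(32) // 12
    if b < 11:
        record(30)
        log(2)
    record(38)
    n = n - b
    return b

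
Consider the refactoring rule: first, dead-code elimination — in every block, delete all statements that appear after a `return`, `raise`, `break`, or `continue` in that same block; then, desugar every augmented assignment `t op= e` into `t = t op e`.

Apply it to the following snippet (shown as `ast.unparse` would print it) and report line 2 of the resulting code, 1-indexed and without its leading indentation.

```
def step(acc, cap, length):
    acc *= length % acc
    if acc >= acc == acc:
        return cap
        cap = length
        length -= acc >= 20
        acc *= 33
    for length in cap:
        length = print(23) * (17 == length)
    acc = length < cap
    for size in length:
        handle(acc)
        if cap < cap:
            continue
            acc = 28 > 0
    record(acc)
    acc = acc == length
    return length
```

acc = acc * (length % acc)

Transformed code:
def step(acc, cap, length):
    acc = acc * (length % acc)
    if acc >= acc == acc:
        return cap
    for length in cap:
        length = print(23) * (17 == length)
    acc = length < cap
    for size in length:
        handle(acc)
        if cap < cap:
            continue
    record(acc)
    acc = acc == length
    return length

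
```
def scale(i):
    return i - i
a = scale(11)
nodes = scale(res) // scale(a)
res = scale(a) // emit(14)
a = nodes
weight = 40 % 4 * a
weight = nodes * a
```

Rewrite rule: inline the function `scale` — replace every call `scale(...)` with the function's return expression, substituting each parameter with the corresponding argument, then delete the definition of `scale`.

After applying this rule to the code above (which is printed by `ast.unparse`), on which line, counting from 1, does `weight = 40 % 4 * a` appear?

Transformed code:
a = 11 - 11
nodes = (res - res) // (a - a)
res = (a - a) // emit(14)
a = nodes
weight = 40 % 4 * a
weight = nodes * a

5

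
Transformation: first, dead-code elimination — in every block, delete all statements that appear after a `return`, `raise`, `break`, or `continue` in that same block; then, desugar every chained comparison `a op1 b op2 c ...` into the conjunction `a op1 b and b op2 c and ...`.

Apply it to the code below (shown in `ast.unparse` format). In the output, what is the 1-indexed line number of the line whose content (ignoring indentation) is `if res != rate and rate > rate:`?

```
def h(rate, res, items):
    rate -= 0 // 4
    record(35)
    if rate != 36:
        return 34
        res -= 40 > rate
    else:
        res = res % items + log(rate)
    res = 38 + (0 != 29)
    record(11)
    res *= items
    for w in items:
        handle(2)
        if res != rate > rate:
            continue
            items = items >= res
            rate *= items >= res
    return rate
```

Transformed code:
def h(rate, res, items):
    rate -= 0 // 4
    record(35)
    if rate != 36:
        return 34
    else:
        res = res % items + log(rate)
    res = 38 + (0 != 29)
    record(11)
    res *= items
    for w in items:
        handle(2)
        if res != rate and rate > rate:
            continue
    return rate

13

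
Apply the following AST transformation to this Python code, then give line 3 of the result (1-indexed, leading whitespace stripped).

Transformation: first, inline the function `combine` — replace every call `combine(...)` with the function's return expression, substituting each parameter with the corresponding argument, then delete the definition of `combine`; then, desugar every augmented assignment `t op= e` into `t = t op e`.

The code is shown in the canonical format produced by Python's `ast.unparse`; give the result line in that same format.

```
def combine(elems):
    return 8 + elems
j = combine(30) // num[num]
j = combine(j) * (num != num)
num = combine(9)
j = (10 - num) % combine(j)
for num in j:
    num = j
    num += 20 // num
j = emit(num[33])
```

num = 8 + 9

Transformed code:
j = (8 + 30) // num[num]
j = (8 + j) * (num != num)
num = 8 + 9
j = (10 - num) % (8 + j)
for num in j:
    num = j
    num = num + 20 // num
j = emit(num[33])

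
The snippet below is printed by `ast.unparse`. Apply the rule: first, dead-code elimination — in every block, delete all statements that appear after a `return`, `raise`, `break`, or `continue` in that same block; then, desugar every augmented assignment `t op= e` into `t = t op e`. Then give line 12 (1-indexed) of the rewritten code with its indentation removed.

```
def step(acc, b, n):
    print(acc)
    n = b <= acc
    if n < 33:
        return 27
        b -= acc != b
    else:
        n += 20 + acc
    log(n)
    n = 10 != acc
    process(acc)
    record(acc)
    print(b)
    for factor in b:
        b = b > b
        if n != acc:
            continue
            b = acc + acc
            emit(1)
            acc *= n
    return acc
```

Transformed code:
def step(acc, b, n):
    print(acc)
    n = b <= acc
    if n < 33:
        return 27
    else:
        n = n + (20 + acc)
    log(n)
    n = 10 != acc
    process(acc)
    record(acc)
    print(b)
    for factor in b:
        b = b > b
        if n != acc:
            continue
    return acc

print(b)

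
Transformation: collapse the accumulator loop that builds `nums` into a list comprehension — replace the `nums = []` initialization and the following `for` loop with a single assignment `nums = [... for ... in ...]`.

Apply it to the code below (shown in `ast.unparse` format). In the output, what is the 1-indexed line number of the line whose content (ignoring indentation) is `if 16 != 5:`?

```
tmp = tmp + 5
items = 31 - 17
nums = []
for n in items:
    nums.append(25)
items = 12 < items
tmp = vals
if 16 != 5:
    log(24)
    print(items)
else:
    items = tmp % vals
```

Transformed code:
tmp = tmp + 5
items = 31 - 17
nums = [25 for n in items]
items = 12 < items
tmp = vals
if 16 != 5:
    log(24)
    print(items)
else:
    items = tmp % vals

6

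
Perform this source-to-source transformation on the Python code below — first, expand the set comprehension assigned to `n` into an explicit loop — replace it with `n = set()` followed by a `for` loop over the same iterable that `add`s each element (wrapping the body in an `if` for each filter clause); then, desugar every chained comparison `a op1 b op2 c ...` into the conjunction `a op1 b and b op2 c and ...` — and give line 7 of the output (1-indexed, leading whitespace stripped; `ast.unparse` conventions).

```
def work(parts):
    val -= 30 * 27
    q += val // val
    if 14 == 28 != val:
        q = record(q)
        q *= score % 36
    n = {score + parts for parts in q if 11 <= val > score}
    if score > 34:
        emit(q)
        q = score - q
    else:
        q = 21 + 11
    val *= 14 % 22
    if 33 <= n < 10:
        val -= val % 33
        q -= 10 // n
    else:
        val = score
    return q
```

Transformed code:
def work(parts):
    val -= 30 * 27
    q += val // val
    if 14 == 28 and 28 != val:
        q = record(q)
        q *= score % 36
    n = set()
    for parts in q:
        if 11 <= val and val > score:
            n.add(score + parts)
    if score > 34:
        emit(q)
        q = score - q
    else:
        q = 21 + 11
    val *= 14 % 22
    if 33 <= n and n < 10:
        val -= val % 33
        q -= 10 // n
    else:
        val = score
    return q

n = set()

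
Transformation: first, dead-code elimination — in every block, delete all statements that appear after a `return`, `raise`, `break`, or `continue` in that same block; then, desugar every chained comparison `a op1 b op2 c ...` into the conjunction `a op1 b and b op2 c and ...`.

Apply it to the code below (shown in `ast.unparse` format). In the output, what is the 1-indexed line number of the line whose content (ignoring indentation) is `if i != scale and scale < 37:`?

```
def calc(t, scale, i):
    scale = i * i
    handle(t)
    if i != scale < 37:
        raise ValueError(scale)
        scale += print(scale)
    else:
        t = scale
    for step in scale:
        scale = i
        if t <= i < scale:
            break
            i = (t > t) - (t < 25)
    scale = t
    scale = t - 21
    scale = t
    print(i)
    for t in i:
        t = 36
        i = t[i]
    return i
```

Transformed code:
def calc(t, scale, i):
    scale = i * i
    handle(t)
    if i != scale and scale < 37:
        raise ValueError(scale)
    else:
        t = scale
    for step in scale:
        scale = i
        if t <= i and i < scale:
            break
    scale = t
    scale = t - 21
    scale = t
    print(i)
    for t in i:
        t = 36
        i = t[i]
    return i

4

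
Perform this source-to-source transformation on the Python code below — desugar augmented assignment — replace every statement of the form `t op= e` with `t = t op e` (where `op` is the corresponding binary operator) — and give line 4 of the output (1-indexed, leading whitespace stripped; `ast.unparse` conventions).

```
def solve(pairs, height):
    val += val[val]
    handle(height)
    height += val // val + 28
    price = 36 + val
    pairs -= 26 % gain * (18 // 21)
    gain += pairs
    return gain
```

height = height + (val // val + 28)

Transformed code:
def solve(pairs, height):
    val = val + val[val]
    handle(height)
    height = height + (val // val + 28)
    price = 36 + val
    pairs = pairs - 26 % gain * (18 // 21)
    gain = gain + pairs
    return gain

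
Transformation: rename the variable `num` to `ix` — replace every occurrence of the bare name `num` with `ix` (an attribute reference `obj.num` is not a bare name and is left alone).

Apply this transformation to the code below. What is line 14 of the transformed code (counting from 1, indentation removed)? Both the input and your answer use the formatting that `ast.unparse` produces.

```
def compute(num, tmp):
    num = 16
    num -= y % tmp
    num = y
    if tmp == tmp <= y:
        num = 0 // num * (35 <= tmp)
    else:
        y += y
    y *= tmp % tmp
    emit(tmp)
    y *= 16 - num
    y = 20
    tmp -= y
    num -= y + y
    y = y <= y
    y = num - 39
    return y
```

Transformed code:
def compute(ix, tmp):
    ix = 16
    ix -= y % tmp
    ix = y
    if tmp == tmp <= y:
        ix = 0 // ix * (35 <= tmp)
    else:
        y += y
    y *= tmp % tmp
    emit(tmp)
    y *= 16 - ix
    y = 20
    tmp -= y
    ix -= y + y
    y = y <= y
    y = ix - 39
    return y

ix -= y + y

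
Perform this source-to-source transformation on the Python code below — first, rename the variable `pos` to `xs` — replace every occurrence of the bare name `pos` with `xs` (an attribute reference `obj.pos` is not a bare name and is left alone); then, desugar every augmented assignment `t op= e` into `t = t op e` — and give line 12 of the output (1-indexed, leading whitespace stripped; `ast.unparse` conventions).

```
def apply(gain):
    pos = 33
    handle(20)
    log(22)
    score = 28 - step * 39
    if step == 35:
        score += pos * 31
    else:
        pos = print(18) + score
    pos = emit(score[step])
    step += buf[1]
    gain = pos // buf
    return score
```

gain = xs // buf

Transformed code:
def apply(gain):
    xs = 33
    handle(20)
    log(22)
    score = 28 - step * 39
    if step == 35:
        score = score + xs * 31
    else:
        xs = print(18) + score
    xs = emit(score[step])
    step = step + buf[1]
    gain = xs // buf
    return score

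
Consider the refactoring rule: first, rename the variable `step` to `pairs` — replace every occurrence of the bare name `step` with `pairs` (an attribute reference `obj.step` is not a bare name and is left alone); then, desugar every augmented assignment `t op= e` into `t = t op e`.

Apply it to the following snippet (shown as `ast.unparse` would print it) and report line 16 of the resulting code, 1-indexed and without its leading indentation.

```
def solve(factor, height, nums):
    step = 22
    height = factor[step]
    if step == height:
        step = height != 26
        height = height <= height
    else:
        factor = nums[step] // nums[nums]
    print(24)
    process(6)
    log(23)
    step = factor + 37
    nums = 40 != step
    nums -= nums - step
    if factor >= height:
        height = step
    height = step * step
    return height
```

Transformed code:
def solve(factor, height, nums):
    pairs = 22
    height = factor[pairs]
    if pairs == height:
        pairs = height != 26
        height = height <= height
    else:
        factor = nums[pairs] // nums[nums]
    print(24)
    process(6)
    log(23)
    pairs = factor + 37
    nums = 40 != pairs
    nums = nums - (nums - pairs)
    if factor >= height:
        height = pairs
    height = pairs * pairs
    return height

height = pairs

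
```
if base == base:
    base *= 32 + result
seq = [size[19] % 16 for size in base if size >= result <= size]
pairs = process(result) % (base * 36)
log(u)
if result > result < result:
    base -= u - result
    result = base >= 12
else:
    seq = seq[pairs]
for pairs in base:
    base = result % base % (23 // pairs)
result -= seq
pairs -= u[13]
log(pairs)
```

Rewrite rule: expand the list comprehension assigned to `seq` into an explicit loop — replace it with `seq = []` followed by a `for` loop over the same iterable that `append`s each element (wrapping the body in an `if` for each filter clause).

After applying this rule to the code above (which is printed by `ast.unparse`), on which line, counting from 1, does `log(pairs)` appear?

18

Transformed code:
if base == base:
    base *= 32 + result
seq = []
for size in base:
    if size >= result <= size:
        seq.append(size[19] % 16)
pairs = process(result) % (base * 36)
log(u)
if result > result < result:
    base -= u - result
    result = base >= 12
else:
    seq = seq[pairs]
for pairs in base:
    base = result % base % (23 // pairs)
result -= seq
pairs -= u[13]
log(pairs)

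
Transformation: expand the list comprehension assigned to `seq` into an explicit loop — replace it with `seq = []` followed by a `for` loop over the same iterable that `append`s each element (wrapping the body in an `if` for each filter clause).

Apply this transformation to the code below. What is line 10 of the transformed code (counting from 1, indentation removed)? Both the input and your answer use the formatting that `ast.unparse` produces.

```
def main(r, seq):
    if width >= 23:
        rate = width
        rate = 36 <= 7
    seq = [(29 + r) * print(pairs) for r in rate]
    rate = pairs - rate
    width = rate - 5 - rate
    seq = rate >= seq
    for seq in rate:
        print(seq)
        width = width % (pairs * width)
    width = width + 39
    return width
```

Transformed code:
def main(r, seq):
    if width >= 23:
        rate = width
        rate = 36 <= 7
    seq = []
    for r in rate:
        seq.append((29 + r) * print(pairs))
    rate = pairs - rate
    width = rate - 5 - rate
    seq = rate >= seq
    for seq in rate:
        print(seq)
        width = width % (pairs * width)
    width = width + 39
    return width

seq = rate >= seq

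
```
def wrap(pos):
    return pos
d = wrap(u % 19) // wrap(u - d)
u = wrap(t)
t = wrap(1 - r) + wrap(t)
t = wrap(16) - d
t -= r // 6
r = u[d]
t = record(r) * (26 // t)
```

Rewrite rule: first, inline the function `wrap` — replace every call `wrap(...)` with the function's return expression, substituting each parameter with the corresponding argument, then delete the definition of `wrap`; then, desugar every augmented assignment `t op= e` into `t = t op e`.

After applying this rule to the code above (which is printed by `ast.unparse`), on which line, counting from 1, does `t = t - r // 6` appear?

Transformed code:
d = u % 19 // (u - d)
u = t
t = 1 - r + t
t = 16 - d
t = t - r // 6
r = u[d]
t = record(r) * (26 // t)

5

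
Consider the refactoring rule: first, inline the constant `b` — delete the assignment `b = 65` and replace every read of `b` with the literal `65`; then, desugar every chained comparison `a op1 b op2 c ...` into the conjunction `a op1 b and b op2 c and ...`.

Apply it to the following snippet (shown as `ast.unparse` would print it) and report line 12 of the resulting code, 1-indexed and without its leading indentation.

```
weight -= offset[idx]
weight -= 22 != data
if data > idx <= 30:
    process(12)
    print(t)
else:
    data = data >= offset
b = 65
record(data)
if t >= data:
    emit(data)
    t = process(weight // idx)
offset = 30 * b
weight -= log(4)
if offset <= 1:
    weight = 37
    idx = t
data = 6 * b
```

Transformed code:
weight -= offset[idx]
weight -= 22 != data
if data > idx and idx <= 30:
    process(12)
    print(t)
else:
    data = data >= offset
record(data)
if t >= data:
    emit(data)
    t = process(weight // idx)
offset = 30 * 65
weight -= log(4)
if offset <= 1:
    weight = 37
    idx = t
data = 6 * 65

offset = 30 * 65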